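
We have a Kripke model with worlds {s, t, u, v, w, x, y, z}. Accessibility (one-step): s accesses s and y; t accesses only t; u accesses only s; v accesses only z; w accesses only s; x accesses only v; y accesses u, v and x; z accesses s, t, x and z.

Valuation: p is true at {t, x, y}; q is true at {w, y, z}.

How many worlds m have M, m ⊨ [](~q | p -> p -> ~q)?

7

s: successors {s, y}; ~q | p -> p -> ~q there: s:T, y:F. ✗
t: successors {t}; ~q | p -> p -> ~q there: t:T. ✓
u: successors {s}; ~q | p -> p -> ~q there: s:T. ✓
v: successors {z}; ~q | p -> p -> ~q there: z:T. ✓
w: successors {s}; ~q | p -> p -> ~q there: s:T. ✓
x: successors {v}; ~q | p -> p -> ~q there: v:T. ✓
y: successors {u, v, x}; ~q | p -> p -> ~q there: u:T, v:T, x:T. ✓
z: successors {s, t, x, z}; ~q | p -> p -> ~q there: s:T, t:T, x:T, z:T. ✓
Satisfying worlds: {t, u, v, w, x, y, z}.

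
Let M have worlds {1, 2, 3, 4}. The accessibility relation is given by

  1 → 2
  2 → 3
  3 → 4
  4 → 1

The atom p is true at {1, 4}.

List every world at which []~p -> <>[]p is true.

{2, 3, 4}

1: []~p is T, <>[]p is F. ✗
2: []~p is T, <>[]p is T. ✓
3: []~p is F, <>[]p is T. ✓
4: []~p is F, <>[]p is F. ✓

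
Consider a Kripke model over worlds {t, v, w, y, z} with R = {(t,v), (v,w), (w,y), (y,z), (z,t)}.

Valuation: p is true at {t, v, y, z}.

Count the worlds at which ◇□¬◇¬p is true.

t: successors {v}; □¬◇¬p there: v:T. ✓
v: successors {w}; □¬◇¬p there: w:T. ✓
w: successors {y}; □¬◇¬p there: y:T. ✓
y: successors {z}; □¬◇¬p there: z:T. ✓
z: successors {t}; □¬◇¬p there: t:F. ✗
Satisfying worlds: {t, v, w, y}.

4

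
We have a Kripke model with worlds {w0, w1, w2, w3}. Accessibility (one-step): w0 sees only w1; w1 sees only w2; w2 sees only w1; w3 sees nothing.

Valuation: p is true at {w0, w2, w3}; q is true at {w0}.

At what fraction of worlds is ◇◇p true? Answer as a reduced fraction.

w0: successors {w1}; ◇p there: w1:T. ✓
w1: successors {w2}; ◇p there: w2:F. ✗
w2: successors {w1}; ◇p there: w1:T. ✓
w3: no successors, so ◇◇p fails. ✗
That's 2 of 4 worlds, so 2/4 = 1/2.

1/2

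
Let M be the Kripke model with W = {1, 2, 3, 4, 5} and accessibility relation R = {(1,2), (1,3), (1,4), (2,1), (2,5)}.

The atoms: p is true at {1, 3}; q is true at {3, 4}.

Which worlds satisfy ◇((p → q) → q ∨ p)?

1: successors {2, 3, 4}; (p → q) → q ∨ p there: 2:F, 3:T, 4:T. ✓
2: successors {1, 5}; (p → q) → q ∨ p there: 1:T, 5:F. ✓
3: no successors, so ◇((p → q) → q ∨ p) fails. ✗
4: no successors, so ◇((p → q) → q ∨ p) fails. ✗
5: no successors, so ◇((p → q) → q ∨ p) fails. ✗

{1, 2}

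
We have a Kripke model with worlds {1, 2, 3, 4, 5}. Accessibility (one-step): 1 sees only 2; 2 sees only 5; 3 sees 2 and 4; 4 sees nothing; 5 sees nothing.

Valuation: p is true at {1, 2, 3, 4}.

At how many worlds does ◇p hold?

1: successors {2}; p there: 2:T. ✓
2: successors {5}; p there: 5:F. ✗
3: successors {2, 4}; p there: 2:T, 4:T. ✓
4: no successors, so ◇p fails. ✗
5: no successors, so ◇p fails. ✗
Satisfying worlds: {1, 3}.

2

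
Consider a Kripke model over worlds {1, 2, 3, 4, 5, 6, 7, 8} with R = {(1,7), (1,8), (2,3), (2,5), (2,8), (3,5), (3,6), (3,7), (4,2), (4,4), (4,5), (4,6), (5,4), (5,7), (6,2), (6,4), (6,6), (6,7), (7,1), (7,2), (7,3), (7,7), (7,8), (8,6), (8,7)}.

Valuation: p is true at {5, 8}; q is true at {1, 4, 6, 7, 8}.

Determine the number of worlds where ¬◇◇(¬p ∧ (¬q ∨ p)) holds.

1

1: ◇◇(¬p ∧ (¬q ∨ p)) is T. ✗
2: ◇◇(¬p ∧ (¬q ∨ p)) is F. ✓
3: ◇◇(¬p ∧ (¬q ∨ p)) is T. ✗
4: ◇◇(¬p ∧ (¬q ∨ p)) is T. ✗
5: ◇◇(¬p ∧ (¬q ∨ p)) is T. ✗
6: ◇◇(¬p ∧ (¬q ∨ p)) is T. ✗
7: ◇◇(¬p ∧ (¬q ∨ p)) is T. ✗
8: ◇◇(¬p ∧ (¬q ∨ p)) is T. ✗
Satisfying worlds: {2}.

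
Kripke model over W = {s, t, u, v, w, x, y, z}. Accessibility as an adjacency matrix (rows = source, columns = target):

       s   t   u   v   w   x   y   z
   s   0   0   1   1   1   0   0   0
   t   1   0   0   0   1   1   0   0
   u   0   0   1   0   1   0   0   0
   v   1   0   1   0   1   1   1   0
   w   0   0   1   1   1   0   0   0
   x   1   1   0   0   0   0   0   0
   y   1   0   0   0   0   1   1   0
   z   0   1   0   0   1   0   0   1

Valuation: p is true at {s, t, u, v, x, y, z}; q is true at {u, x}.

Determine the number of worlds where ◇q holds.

6

s: successors {u, v, w}; q there: u:T, v:F, w:F. ✓
t: successors {s, w, x}; q there: s:F, w:F, x:T. ✓
u: successors {u, w}; q there: u:T, w:F. ✓
v: successors {s, u, w, x, y}; q there: s:F, u:T, w:F, x:T, y:F. ✓
w: successors {u, v, w}; q there: u:T, v:F, w:F. ✓
x: successors {s, t}; q there: s:F, t:F. ✗
y: successors {s, x, y}; q there: s:F, x:T, y:F. ✓
z: successors {t, w, z}; q there: t:F, w:F, z:F. ✗
Satisfying worlds: {s, t, u, v, w, y}.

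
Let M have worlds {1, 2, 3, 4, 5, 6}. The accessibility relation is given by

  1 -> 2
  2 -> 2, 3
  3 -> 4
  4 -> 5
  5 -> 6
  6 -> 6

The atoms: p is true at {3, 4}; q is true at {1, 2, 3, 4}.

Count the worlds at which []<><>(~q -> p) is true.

1: successors {2}; <><>(~q -> p) there: 2:T. ✓
2: successors {2, 3}; <><>(~q -> p) there: 2:T, 3:F. ✗
3: successors {4}; <><>(~q -> p) there: 4:F. ✗
4: successors {5}; <><>(~q -> p) there: 5:F. ✗
5: successors {6}; <><>(~q -> p) there: 6:F. ✗
6: successors {6}; <><>(~q -> p) there: 6:F. ✗
Satisfying worlds: {1}.

1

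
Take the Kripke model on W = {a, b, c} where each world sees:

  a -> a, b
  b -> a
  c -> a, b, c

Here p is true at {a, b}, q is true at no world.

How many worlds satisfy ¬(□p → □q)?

a: □p → □q is F. ✓
b: □p → □q is F. ✓
c: □p → □q is T. ✗
Satisfying worlds: {a, b}.

2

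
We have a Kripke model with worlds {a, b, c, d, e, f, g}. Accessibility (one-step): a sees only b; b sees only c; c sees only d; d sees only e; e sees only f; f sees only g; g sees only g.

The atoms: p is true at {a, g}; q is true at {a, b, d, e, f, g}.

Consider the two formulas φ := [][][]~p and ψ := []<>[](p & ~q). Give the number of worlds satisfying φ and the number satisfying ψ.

For [][][]~p:
a: successors {b}; [][]~p there: b:T. ✓
b: successors {c}; [][]~p there: c:T. ✓
c: successors {d}; [][]~p there: d:T. ✓
d: successors {e}; [][]~p there: e:F. ✗
e: successors {f}; [][]~p there: f:F. ✗
f: successors {g}; [][]~p there: g:F. ✗
g: successors {g}; [][]~p there: g:F. ✗
— 3 worlds.
For []<>[](p & ~q):
a: successors {b}; <>[](p & ~q) there: b:F. ✗
b: successors {c}; <>[](p & ~q) there: c:F. ✗
c: successors {d}; <>[](p & ~q) there: d:F. ✗
d: successors {e}; <>[](p & ~q) there: e:F. ✗
e: successors {f}; <>[](p & ~q) there: f:F. ✗
f: successors {g}; <>[](p & ~q) there: g:F. ✗
g: successors {g}; <>[](p & ~q) there: g:F. ✗
— 0 worlds.

3 and 0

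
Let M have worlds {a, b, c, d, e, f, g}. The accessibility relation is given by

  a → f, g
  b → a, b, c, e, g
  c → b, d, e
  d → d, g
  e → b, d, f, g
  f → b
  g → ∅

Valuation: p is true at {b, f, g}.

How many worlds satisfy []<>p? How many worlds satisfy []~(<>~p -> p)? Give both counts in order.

For []<>p:
a: successors {f, g}; <>p there: f:T, g:F. ✗
b: successors {a, b, c, e, g}; <>p there: a:T, b:T, c:T, e:T, g:F. ✗
c: successors {b, d, e}; <>p there: b:T, d:T, e:T. ✓
d: successors {d, g}; <>p there: d:T, g:F. ✗
e: successors {b, d, f, g}; <>p there: b:T, d:T, f:T, g:F. ✗
f: successors {b}; <>p there: b:T. ✓
g: no successors, so []<>p holds vacuously. ✓
— 3 worlds.
For []~(<>~p -> p):
a: successors {f, g}; ~(<>~p -> p) there: f:F, g:F. ✗
b: successors {a, b, c, e, g}; ~(<>~p -> p) there: a:F, b:F, c:T, e:T, g:F. ✗
c: successors {b, d, e}; ~(<>~p -> p) there: b:F, d:T, e:T. ✗
d: successors {d, g}; ~(<>~p -> p) there: d:T, g:F. ✗
e: successors {b, d, f, g}; ~(<>~p -> p) there: b:F, d:T, f:F, g:F. ✗
f: successors {b}; ~(<>~p -> p) there: b:F. ✗
g: no successors, so []~(<>~p -> p) holds vacuously. ✓
— 1 world.

3 and 1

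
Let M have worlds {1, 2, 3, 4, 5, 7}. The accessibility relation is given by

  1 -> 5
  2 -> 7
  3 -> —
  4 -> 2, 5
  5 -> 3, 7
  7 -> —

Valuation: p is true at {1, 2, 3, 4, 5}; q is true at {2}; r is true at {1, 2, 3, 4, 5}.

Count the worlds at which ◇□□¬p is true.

1: successors {5}; □□¬p there: 5:T. ✓
2: successors {7}; □□¬p there: 7:T. ✓
3: no successors, so ◇□□¬p fails. ✗
4: successors {2, 5}; □□¬p there: 2:T, 5:T. ✓
5: successors {3, 7}; □□¬p there: 3:T, 7:T. ✓
7: no successors, so ◇□□¬p fails. ✗
Satisfying worlds: {1, 2, 4, 5}.

4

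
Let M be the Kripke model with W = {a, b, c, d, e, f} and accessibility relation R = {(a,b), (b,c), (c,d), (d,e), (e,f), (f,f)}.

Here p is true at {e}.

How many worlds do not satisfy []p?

a: successors {b}; p there: b:F. ✗
b: successors {c}; p there: c:F. ✗
c: successors {d}; p there: d:F. ✗
d: successors {e}; p there: e:T. ✓
e: successors {f}; p there: f:F. ✗
f: successors {f}; p there: f:F. ✗
Satisfying worlds: {d}.
So []p fails at the other 5 worlds.

5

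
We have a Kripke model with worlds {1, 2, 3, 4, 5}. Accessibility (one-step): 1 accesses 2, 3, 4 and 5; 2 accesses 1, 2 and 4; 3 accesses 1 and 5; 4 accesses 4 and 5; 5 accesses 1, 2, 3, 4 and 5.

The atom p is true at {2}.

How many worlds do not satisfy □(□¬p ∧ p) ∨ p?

4

1: □(□¬p ∧ p) is F, p is F. ✗
2: □(□¬p ∧ p) is F, p is T. ✓
3: □(□¬p ∧ p) is F, p is F. ✗
4: □(□¬p ∧ p) is F, p is F. ✗
5: □(□¬p ∧ p) is F, p is F. ✗
Satisfying worlds: {2}.
So □(□¬p ∧ p) ∨ p fails at the other 4 worlds.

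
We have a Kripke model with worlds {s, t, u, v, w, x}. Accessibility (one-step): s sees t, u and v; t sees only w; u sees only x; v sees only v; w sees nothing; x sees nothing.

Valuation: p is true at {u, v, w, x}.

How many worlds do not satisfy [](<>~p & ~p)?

s: successors {t, u, v}; <>~p & ~p there: t:F, u:F, v:F. ✗
t: successors {w}; <>~p & ~p there: w:F. ✗
u: successors {x}; <>~p & ~p there: x:F. ✗
v: successors {v}; <>~p & ~p there: v:F. ✗
w: no successors, so [](<>~p & ~p) holds vacuously. ✓
x: no successors, so [](<>~p & ~p) holds vacuously. ✓
Satisfying worlds: {w, x}.
So [](<>~p & ~p) fails at the other 4 worlds.

4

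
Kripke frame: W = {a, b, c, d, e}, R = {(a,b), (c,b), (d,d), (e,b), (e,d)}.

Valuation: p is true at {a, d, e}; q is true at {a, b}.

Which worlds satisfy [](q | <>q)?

{a, b, c}

a: successors {b}; q | <>q there: b:T. ✓
b: no successors, so [](q | <>q) holds vacuously. ✓
c: successors {b}; q | <>q there: b:T. ✓
d: successors {d}; q | <>q there: d:F. ✗
e: successors {b, d}; q | <>q there: b:T, d:F. ✗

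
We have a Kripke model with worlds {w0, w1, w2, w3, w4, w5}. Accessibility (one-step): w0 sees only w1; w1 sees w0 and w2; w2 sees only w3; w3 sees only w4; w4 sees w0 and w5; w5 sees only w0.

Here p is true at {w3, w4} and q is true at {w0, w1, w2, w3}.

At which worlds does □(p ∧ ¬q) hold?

w0: successors {w1}; p ∧ ¬q there: w1:F. ✗
w1: successors {w0, w2}; p ∧ ¬q there: w0:F, w2:F. ✗
w2: successors {w3}; p ∧ ¬q there: w3:F. ✗
w3: successors {w4}; p ∧ ¬q there: w4:T. ✓
w4: successors {w0, w5}; p ∧ ¬q there: w0:F, w5:F. ✗
w5: successors {w0}; p ∧ ¬q there: w0:F. ✗

{w3}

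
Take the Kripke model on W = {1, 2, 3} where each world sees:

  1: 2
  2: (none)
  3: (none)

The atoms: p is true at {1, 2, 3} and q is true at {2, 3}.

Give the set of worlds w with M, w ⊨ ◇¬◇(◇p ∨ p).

1: successors {2}; ¬◇(◇p ∨ p) there: 2:T. ✓
2: no successors, so ◇¬◇(◇p ∨ p) fails. ✗
3: no successors, so ◇¬◇(◇p ∨ p) fails. ✗

{1}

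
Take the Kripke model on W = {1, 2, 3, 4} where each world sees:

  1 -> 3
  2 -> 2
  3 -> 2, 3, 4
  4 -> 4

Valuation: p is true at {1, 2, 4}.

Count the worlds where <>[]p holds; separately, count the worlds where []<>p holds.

3 and 4

For <>[]p:
1: successors {3}; []p there: 3:F. ✗
2: successors {2}; []p there: 2:T. ✓
3: successors {2, 3, 4}; []p there: 2:T, 3:F, 4:T. ✓
4: successors {4}; []p there: 4:T. ✓
— 3 worlds.
For []<>p:
1: successors {3}; <>p there: 3:T. ✓
2: successors {2}; <>p there: 2:T. ✓
3: successors {2, 3, 4}; <>p there: 2:T, 3:T, 4:T. ✓
4: successors {4}; <>p there: 4:T. ✓
— 4 worlds.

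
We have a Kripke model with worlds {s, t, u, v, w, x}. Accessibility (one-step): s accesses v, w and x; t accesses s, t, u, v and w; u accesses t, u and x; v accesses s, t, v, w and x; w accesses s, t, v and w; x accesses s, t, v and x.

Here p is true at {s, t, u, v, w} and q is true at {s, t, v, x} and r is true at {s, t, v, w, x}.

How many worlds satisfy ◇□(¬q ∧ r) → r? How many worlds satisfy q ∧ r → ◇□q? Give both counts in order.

For ◇□(¬q ∧ r) → r:
s: ◇□(¬q ∧ r) is F, r is T. ✓
t: ◇□(¬q ∧ r) is F, r is T. ✓
u: ◇□(¬q ∧ r) is F, r is F. ✓
v: ◇□(¬q ∧ r) is F, r is T. ✓
w: ◇□(¬q ∧ r) is F, r is T. ✓
x: ◇□(¬q ∧ r) is F, r is T. ✓
— 6 worlds.
For q ∧ r → ◇□q:
s: q ∧ r is T, ◇□q is T. ✓
t: q ∧ r is T, ◇□q is F. ✗
u: q ∧ r is F, ◇□q is T. ✓
v: q ∧ r is T, ◇□q is T. ✓
w: q ∧ r is F, ◇□q is F. ✓
x: q ∧ r is T, ◇□q is T. ✓
— 5 worlds.

6 and 5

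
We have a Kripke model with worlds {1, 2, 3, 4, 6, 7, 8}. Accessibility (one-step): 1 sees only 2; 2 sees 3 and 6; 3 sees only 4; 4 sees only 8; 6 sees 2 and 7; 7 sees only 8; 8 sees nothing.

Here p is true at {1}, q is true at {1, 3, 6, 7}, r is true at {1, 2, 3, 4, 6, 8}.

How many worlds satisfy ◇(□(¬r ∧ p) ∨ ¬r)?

3

1: successors {2}; □(¬r ∧ p) ∨ ¬r there: 2:F. ✗
2: successors {3, 6}; □(¬r ∧ p) ∨ ¬r there: 3:F, 6:F. ✗
3: successors {4}; □(¬r ∧ p) ∨ ¬r there: 4:F. ✗
4: successors {8}; □(¬r ∧ p) ∨ ¬r there: 8:T. ✓
6: successors {2, 7}; □(¬r ∧ p) ∨ ¬r there: 2:F, 7:T. ✓
7: successors {8}; □(¬r ∧ p) ∨ ¬r there: 8:T. ✓
8: no successors, so ◇(□(¬r ∧ p) ∨ ¬r) fails. ✗
Satisfying worlds: {4, 6, 7}.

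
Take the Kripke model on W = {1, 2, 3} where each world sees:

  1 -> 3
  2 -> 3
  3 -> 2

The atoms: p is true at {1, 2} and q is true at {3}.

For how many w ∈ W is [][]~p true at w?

1: successors {3}; []~p there: 3:F. ✗
2: successors {3}; []~p there: 3:F. ✗
3: successors {2}; []~p there: 2:T. ✓
Satisfying worlds: {3}.

1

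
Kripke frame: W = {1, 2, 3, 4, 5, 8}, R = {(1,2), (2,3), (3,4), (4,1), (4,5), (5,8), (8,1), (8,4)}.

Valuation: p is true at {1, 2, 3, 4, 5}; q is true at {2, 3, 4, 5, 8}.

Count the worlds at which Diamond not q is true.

1: successors {2}; not q there: 2:F. ✗
2: successors {3}; not q there: 3:F. ✗
3: successors {4}; not q there: 4:F. ✗
4: successors {1, 5}; not q there: 1:T, 5:F. ✓
5: successors {8}; not q there: 8:F. ✗
8: successors {1, 4}; not q there: 1:T, 4:F. ✓
Satisfying worlds: {4, 8}.

2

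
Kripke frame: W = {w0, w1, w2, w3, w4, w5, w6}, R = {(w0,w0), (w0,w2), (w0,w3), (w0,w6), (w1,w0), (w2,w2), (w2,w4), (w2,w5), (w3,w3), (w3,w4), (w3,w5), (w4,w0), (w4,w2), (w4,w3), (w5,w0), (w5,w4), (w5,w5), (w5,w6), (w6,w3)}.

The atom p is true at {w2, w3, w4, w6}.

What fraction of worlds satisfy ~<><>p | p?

w0: ~<><>p is F, p is F. ✗
w1: ~<><>p is F, p is F. ✗
w2: ~<><>p is F, p is T. ✓
w3: ~<><>p is F, p is T. ✓
w4: ~<><>p is F, p is T. ✓
w5: ~<><>p is F, p is F. ✗
w6: ~<><>p is F, p is T. ✓
That's 4 of 7 worlds, so 4/7.

4/7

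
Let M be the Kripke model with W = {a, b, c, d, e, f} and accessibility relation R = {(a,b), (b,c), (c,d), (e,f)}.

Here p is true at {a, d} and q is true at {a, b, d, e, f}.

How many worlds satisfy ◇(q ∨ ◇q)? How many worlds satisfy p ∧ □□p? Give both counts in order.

For ◇(q ∨ ◇q):
a: successors {b}; q ∨ ◇q there: b:T. ✓
b: successors {c}; q ∨ ◇q there: c:T. ✓
c: successors {d}; q ∨ ◇q there: d:T. ✓
d: no successors, so ◇(q ∨ ◇q) fails. ✗
e: successors {f}; q ∨ ◇q there: f:T. ✓
f: no successors, so ◇(q ∨ ◇q) fails. ✗
— 4 worlds.
For p ∧ □□p:
a: p is T, □□p is F. ✗
b: p is F, □□p is T. ✗
c: p is F, □□p is T. ✗
d: p is T, □□p is T. ✓
e: p is F, □□p is T. ✗
f: p is F, □□p is T. ✗
— 1 world.

4 and 1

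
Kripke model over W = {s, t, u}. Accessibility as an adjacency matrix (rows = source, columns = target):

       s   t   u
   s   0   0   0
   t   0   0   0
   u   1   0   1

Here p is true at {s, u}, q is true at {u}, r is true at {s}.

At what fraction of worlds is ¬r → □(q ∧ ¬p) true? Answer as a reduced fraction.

s: ¬r is F, □(q ∧ ¬p) is T. ✓
t: ¬r is T, □(q ∧ ¬p) is T. ✓
u: ¬r is T, □(q ∧ ¬p) is F. ✗
That's 2 of 3 worlds, so 2/3.

2/3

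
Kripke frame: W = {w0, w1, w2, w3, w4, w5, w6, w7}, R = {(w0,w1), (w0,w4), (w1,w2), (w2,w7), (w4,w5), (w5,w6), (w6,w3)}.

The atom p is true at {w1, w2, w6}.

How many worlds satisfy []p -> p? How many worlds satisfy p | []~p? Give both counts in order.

5 and 6

For []p -> p:
w0: []p is F, p is F. ✓
w1: []p is T, p is T. ✓
w2: []p is F, p is T. ✓
w3: []p is T, p is F. ✗
w4: []p is F, p is F. ✓
w5: []p is T, p is F. ✗
w6: []p is F, p is T. ✓
w7: []p is T, p is F. ✗
— 5 worlds.
For p | []~p:
w0: p is F, []~p is F. ✗
w1: p is T, []~p is F. ✓
w2: p is T, []~p is T. ✓
w3: p is F, []~p is T. ✓
w4: p is F, []~p is T. ✓
w5: p is F, []~p is F. ✗
w6: p is T, []~p is T. ✓
w7: p is F, []~p is T. ✓
— 6 worlds.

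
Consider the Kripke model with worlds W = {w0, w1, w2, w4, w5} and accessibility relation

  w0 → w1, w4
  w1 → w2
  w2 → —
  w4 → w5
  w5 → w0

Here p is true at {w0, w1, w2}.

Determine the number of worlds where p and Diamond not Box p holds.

w0: p is T, Diamond not Box p is T. ✓
w1: p is T, Diamond not Box p is F. ✗
w2: p is T, Diamond not Box p is F. ✗
w4: p is F, Diamond not Box p is F. ✗
w5: p is F, Diamond not Box p is T. ✗
Satisfying worlds: {w0}.

1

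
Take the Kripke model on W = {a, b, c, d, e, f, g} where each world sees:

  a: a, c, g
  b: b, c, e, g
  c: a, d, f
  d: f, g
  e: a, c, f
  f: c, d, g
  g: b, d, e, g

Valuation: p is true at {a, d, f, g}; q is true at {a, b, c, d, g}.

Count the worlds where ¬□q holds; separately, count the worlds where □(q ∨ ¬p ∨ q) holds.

5 and 4

For ¬□q:
a: □q is T. ✗
b: □q is F. ✓
c: □q is F. ✓
d: □q is F. ✓
e: □q is F. ✓
f: □q is T. ✗
g: □q is F. ✓
— 5 worlds.
For □(q ∨ ¬p ∨ q):
a: successors {a, c, g}; q ∨ ¬p ∨ q there: a:T, c:T, g:T. ✓
b: successors {b, c, e, g}; q ∨ ¬p ∨ q there: b:T, c:T, e:T, g:T. ✓
c: successors {a, d, f}; q ∨ ¬p ∨ q there: a:T, d:T, f:F. ✗
d: successors {f, g}; q ∨ ¬p ∨ q there: f:F, g:T. ✗
e: successors {a, c, f}; q ∨ ¬p ∨ q there: a:T, c:T, f:F. ✗
f: successors {c, d, g}; q ∨ ¬p ∨ q there: c:T, d:T, g:T. ✓
g: successors {b, d, e, g}; q ∨ ¬p ∨ q there: b:T, d:T, e:T, g:T. ✓
— 4 worlds.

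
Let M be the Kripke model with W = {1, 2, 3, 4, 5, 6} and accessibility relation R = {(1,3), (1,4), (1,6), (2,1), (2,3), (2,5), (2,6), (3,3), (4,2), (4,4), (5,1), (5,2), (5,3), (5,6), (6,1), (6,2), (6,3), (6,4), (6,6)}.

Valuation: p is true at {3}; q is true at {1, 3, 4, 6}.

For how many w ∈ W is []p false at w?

1: successors {3, 4, 6}; p there: 3:T, 4:F, 6:F. ✗
2: successors {1, 3, 5, 6}; p there: 1:F, 3:T, 5:F, 6:F. ✗
3: successors {3}; p there: 3:T. ✓
4: successors {2, 4}; p there: 2:F, 4:F. ✗
5: successors {1, 2, 3, 6}; p there: 1:F, 2:F, 3:T, 6:F. ✗
6: successors {1, 2, 3, 4, 6}; p there: 1:F, 2:F, 3:T, 4:F, 6:F. ✗
Satisfying worlds: {3}.
So []p fails at the other 5 worlds.

5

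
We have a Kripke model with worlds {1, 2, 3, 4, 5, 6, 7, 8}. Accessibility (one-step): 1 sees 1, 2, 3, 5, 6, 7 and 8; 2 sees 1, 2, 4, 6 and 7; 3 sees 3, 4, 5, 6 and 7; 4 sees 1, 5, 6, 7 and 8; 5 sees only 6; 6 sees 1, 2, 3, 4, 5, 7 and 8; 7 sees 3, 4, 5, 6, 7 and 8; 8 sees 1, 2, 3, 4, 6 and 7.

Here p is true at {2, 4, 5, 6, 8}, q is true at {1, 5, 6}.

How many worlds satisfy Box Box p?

1: successors {1, 2, 3, 5, 6, 7, 8}; Box p there: 1:F, 2:F, 3:F, 5:T, 6:F, 7:F, 8:F. ✗
2: successors {1, 2, 4, 6, 7}; Box p there: 1:F, 2:F, 4:F, 6:F, 7:F. ✗
3: successors {3, 4, 5, 6, 7}; Box p there: 3:F, 4:F, 5:T, 6:F, 7:F. ✗
4: successors {1, 5, 6, 7, 8}; Box p there: 1:F, 5:T, 6:F, 7:F, 8:F. ✗
5: successors {6}; Box p there: 6:F. ✗
6: successors {1, 2, 3, 4, 5, 7, 8}; Box p there: 1:F, 2:F, 3:F, 4:F, 5:T, 7:F, 8:F. ✗
7: successors {3, 4, 5, 6, 7, 8}; Box p there: 3:F, 4:F, 5:T, 6:F, 7:F, 8:F. ✗
8: successors {1, 2, 3, 4, 6, 7}; Box p there: 1:F, 2:F, 3:F, 4:F, 6:F, 7:F. ✗
Satisfying worlds: ∅.

0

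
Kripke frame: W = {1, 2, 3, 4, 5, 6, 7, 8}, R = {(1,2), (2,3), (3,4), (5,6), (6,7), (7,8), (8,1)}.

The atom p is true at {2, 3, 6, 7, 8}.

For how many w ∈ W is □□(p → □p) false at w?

1: successors {2}; □(p → □p) there: 2:F. ✗
2: successors {3}; □(p → □p) there: 3:T. ✓
3: successors {4}; □(p → □p) there: 4:T. ✓
4: no successors, so □□(p → □p) holds vacuously. ✓
5: successors {6}; □(p → □p) there: 6:T. ✓
6: successors {7}; □(p → □p) there: 7:F. ✗
7: successors {8}; □(p → □p) there: 8:T. ✓
8: successors {1}; □(p → □p) there: 1:T. ✓
Satisfying worlds: {2, 3, 4, 5, 7, 8}.
So □□(p → □p) fails at the other 2 worlds.

2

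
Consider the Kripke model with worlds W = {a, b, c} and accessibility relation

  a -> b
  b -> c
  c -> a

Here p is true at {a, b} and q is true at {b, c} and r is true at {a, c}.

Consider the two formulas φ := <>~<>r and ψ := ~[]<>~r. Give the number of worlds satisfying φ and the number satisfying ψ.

For <>~<>r:
a: successors {b}; ~<>r there: b:F. ✗
b: successors {c}; ~<>r there: c:F. ✗
c: successors {a}; ~<>r there: a:T. ✓
— 1 world.
For ~[]<>~r:
a: []<>~r is F. ✓
b: []<>~r is F. ✓
c: []<>~r is T. ✗
— 2 worlds.

1 and 2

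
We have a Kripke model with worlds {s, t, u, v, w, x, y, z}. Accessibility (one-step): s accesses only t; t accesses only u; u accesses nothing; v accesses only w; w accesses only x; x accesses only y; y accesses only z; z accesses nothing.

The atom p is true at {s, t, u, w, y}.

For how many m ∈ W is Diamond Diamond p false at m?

6

s: successors {t}; Diamond p there: t:T. ✓
t: successors {u}; Diamond p there: u:F. ✗
u: no successors, so Diamond Diamond p fails. ✗
v: successors {w}; Diamond p there: w:F. ✗
w: successors {x}; Diamond p there: x:T. ✓
x: successors {y}; Diamond p there: y:F. ✗
y: successors {z}; Diamond p there: z:F. ✗
z: no successors, so Diamond Diamond p fails. ✗
Satisfying worlds: {s, w}.
So Diamond Diamond p fails at the other 6 worlds.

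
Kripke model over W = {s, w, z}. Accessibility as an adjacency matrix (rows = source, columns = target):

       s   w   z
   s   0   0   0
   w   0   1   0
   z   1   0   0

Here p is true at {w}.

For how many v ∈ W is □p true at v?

2

s: no successors, so □p holds vacuously. ✓
w: successors {w}; p there: w:T. ✓
z: successors {s}; p there: s:F. ✗
Satisfying worlds: {s, w}.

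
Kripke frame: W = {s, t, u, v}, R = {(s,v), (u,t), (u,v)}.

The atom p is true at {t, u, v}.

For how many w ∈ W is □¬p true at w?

2

s: successors {v}; ¬p there: v:F. ✗
t: no successors, so □¬p holds vacuously. ✓
u: successors {t, v}; ¬p there: t:F, v:F. ✗
v: no successors, so □¬p holds vacuously. ✓
Satisfying worlds: {t, v}.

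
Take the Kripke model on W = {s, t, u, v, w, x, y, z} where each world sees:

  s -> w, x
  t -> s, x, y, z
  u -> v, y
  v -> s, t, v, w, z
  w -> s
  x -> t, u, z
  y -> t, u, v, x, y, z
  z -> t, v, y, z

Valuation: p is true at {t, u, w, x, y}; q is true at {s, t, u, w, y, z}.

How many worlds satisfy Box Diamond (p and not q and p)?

s: successors {w, x}; Diamond (p and not q and p) there: w:F, x:F. ✗
t: successors {s, x, y, z}; Diamond (p and not q and p) there: s:T, x:F, y:T, z:F. ✗
u: successors {v, y}; Diamond (p and not q and p) there: v:F, y:T. ✗
v: successors {s, t, v, w, z}; Diamond (p and not q and p) there: s:T, t:T, v:F, w:F, z:F. ✗
w: successors {s}; Diamond (p and not q and p) there: s:T. ✓
x: successors {t, u, z}; Diamond (p and not q and p) there: t:T, u:F, z:F. ✗
y: successors {t, u, v, x, y, z}; Diamond (p and not q and p) there: t:T, u:F, v:F, x:F, y:T, z:F. ✗
z: successors {t, v, y, z}; Diamond (p and not q and p) there: t:T, v:F, y:T, z:F. ✗
Satisfying worlds: {w}.

1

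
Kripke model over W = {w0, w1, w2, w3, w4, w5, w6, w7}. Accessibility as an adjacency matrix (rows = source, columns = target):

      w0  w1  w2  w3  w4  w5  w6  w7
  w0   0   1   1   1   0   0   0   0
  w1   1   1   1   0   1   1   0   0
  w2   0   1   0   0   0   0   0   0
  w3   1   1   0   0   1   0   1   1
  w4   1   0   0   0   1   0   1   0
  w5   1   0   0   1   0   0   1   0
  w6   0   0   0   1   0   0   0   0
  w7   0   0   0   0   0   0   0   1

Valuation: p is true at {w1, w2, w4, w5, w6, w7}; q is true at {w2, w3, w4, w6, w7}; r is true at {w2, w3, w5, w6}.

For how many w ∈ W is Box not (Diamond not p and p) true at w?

2

w0: successors {w1, w2, w3}; not (Diamond not p and p) there: w1:F, w2:T, w3:T. ✗
w1: successors {w0, w1, w2, w4, w5}; not (Diamond not p and p) there: w0:T, w1:F, w2:T, w4:F, w5:F. ✗
w2: successors {w1}; not (Diamond not p and p) there: w1:F. ✗
w3: successors {w0, w1, w4, w6, w7}; not (Diamond not p and p) there: w0:T, w1:F, w4:F, w6:F, w7:T. ✗
w4: successors {w0, w4, w6}; not (Diamond not p and p) there: w0:T, w4:F, w6:F. ✗
w5: successors {w0, w3, w6}; not (Diamond not p and p) there: w0:T, w3:T, w6:F. ✗
w6: successors {w3}; not (Diamond not p and p) there: w3:T. ✓
w7: successors {w7}; not (Diamond not p and p) there: w7:T. ✓
Satisfying worlds: {w6, w7}.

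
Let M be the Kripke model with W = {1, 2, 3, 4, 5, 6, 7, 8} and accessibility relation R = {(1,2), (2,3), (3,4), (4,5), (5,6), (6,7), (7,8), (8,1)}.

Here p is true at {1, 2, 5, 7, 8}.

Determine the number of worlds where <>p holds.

5

1: successors {2}; p there: 2:T. ✓
2: successors {3}; p there: 3:F. ✗
3: successors {4}; p there: 4:F. ✗
4: successors {5}; p there: 5:T. ✓
5: successors {6}; p there: 6:F. ✗
6: successors {7}; p there: 7:T. ✓
7: successors {8}; p there: 8:T. ✓
8: successors {1}; p there: 1:T. ✓
Satisfying worlds: {1, 4, 6, 7, 8}.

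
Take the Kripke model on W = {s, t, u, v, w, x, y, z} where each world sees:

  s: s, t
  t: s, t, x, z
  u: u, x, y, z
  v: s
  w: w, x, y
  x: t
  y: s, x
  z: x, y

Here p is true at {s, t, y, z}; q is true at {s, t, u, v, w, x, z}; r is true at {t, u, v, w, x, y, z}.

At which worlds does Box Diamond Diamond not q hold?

{x}

s: successors {s, t}; Diamond Diamond not q there: s:F, t:T. ✗
t: successors {s, t, x, z}; Diamond Diamond not q there: s:F, t:T, x:F, z:F. ✗
u: successors {u, x, y, z}; Diamond Diamond not q there: u:T, x:F, y:F, z:F. ✗
v: successors {s}; Diamond Diamond not q there: s:F. ✗
w: successors {w, x, y}; Diamond Diamond not q there: w:T, x:F, y:F. ✗
x: successors {t}; Diamond Diamond not q there: t:T. ✓
y: successors {s, x}; Diamond Diamond not q there: s:F, x:F. ✗
z: successors {x, y}; Diamond Diamond not q there: x:F, y:F. ✗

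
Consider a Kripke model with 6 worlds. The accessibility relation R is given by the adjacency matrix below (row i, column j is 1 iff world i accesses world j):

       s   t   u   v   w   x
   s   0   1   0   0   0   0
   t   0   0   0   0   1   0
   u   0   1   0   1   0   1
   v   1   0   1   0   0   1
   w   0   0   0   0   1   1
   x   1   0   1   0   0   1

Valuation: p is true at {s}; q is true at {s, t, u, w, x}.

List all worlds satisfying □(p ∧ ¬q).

s: successors {t}; p ∧ ¬q there: t:F. ✗
t: successors {w}; p ∧ ¬q there: w:F. ✗
u: successors {t, v, x}; p ∧ ¬q there: t:F, v:F, x:F. ✗
v: successors {s, u, x}; p ∧ ¬q there: s:F, u:F, x:F. ✗
w: successors {w, x}; p ∧ ¬q there: w:F, x:F. ✗
x: successors {s, u, x}; p ∧ ¬q there: s:F, u:F, x:F. ✗

∅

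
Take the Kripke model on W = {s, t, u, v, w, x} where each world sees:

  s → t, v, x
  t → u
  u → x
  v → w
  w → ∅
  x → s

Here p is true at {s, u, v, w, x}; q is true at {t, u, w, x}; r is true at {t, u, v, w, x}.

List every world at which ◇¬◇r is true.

{s, u, v}

s: successors {t, v, x}; ¬◇r there: t:F, v:F, x:T. ✓
t: successors {u}; ¬◇r there: u:F. ✗
u: successors {x}; ¬◇r there: x:T. ✓
v: successors {w}; ¬◇r there: w:T. ✓
w: no successors, so ◇¬◇r fails. ✗
x: successors {s}; ¬◇r there: s:F. ✗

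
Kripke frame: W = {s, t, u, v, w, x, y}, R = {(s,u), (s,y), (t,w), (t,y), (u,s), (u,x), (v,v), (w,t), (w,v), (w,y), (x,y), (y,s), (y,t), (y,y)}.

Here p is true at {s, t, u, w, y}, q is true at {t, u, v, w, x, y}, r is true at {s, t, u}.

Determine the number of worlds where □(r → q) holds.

5

s: successors {u, y}; r → q there: u:T, y:T. ✓
t: successors {w, y}; r → q there: w:T, y:T. ✓
u: successors {s, x}; r → q there: s:F, x:T. ✗
v: successors {v}; r → q there: v:T. ✓
w: successors {t, v, y}; r → q there: t:T, v:T, y:T. ✓
x: successors {y}; r → q there: y:T. ✓
y: successors {s, t, y}; r → q there: s:F, t:T, y:T. ✗
Satisfying worlds: {s, t, v, w, x}.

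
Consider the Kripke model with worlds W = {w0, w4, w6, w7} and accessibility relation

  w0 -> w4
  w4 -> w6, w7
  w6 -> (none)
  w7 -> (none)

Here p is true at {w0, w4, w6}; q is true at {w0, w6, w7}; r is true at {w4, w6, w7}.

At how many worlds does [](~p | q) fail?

w0: successors {w4}; ~p | q there: w4:F. ✗
w4: successors {w6, w7}; ~p | q there: w6:T, w7:T. ✓
w6: no successors, so [](~p | q) holds vacuously. ✓
w7: no successors, so [](~p | q) holds vacuously. ✓
Satisfying worlds: {w4, w6, w7}.
So [](~p | q) fails at the other 1 world.

1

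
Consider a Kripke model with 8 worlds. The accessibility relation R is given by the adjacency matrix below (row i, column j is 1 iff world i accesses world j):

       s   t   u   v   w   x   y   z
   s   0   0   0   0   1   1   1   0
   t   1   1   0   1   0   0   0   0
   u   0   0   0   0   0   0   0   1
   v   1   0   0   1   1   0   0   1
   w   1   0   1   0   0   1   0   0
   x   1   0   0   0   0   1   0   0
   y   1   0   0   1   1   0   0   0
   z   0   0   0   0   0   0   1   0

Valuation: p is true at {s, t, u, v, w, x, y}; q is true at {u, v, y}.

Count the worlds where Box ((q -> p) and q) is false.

s: successors {w, x, y}; (q -> p) and q there: w:F, x:F, y:T. ✗
t: successors {s, t, v}; (q -> p) and q there: s:F, t:F, v:T. ✗
u: successors {z}; (q -> p) and q there: z:F. ✗
v: successors {s, v, w, z}; (q -> p) and q there: s:F, v:T, w:F, z:F. ✗
w: successors {s, u, x}; (q -> p) and q there: s:F, u:T, x:F. ✗
x: successors {s, x}; (q -> p) and q there: s:F, x:F. ✗
y: successors {s, v, w}; (q -> p) and q there: s:F, v:T, w:F. ✗
z: successors {y}; (q -> p) and q there: y:T. ✓
Satisfying worlds: {z}.
So Box ((q -> p) and q) fails at the other 7 worlds.

7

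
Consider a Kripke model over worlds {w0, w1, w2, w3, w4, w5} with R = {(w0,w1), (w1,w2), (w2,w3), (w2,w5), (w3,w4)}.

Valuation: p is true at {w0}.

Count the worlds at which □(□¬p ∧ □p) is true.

w0: successors {w1}; □¬p ∧ □p there: w1:F. ✗
w1: successors {w2}; □¬p ∧ □p there: w2:F. ✗
w2: successors {w3, w5}; □¬p ∧ □p there: w3:F, w5:T. ✗
w3: successors {w4}; □¬p ∧ □p there: w4:T. ✓
w4: no successors, so □(□¬p ∧ □p) holds vacuously. ✓
w5: no successors, so □(□¬p ∧ □p) holds vacuously. ✓
Satisfying worlds: {w3, w4, w5}.

3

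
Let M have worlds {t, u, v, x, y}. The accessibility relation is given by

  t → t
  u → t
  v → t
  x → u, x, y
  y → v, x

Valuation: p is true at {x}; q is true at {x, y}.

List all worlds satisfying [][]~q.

t: successors {t}; []~q there: t:T. ✓
u: successors {t}; []~q there: t:T. ✓
v: successors {t}; []~q there: t:T. ✓
x: successors {u, x, y}; []~q there: u:T, x:F, y:F. ✗
y: successors {v, x}; []~q there: v:T, x:F. ✗

{t, u, v}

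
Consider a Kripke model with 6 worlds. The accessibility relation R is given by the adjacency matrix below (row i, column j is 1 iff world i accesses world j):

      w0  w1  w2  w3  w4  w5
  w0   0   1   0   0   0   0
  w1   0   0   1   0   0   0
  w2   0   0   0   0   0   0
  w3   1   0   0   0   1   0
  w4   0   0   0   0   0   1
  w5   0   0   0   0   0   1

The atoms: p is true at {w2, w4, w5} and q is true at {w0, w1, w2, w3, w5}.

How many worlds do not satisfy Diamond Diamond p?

w0: successors {w1}; Diamond p there: w1:T. ✓
w1: successors {w2}; Diamond p there: w2:F. ✗
w2: no successors, so Diamond Diamond p fails. ✗
w3: successors {w0, w4}; Diamond p there: w0:F, w4:T. ✓
w4: successors {w5}; Diamond p there: w5:T. ✓
w5: successors {w5}; Diamond p there: w5:T. ✓
Satisfying worlds: {w0, w3, w4, w5}.
So Diamond Diamond p fails at the other 2 worlds.

2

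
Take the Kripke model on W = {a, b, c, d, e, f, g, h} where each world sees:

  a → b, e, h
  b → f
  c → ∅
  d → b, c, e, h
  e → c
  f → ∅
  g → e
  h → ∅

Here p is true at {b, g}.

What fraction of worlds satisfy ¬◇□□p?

a: ◇□□p is T. ✗
b: ◇□□p is T. ✗
c: ◇□□p is F. ✓
d: ◇□□p is T. ✗
e: ◇□□p is T. ✗
f: ◇□□p is F. ✓
g: ◇□□p is T. ✗
h: ◇□□p is F. ✓
That's 3 of 8 worlds, so 3/8.

3/8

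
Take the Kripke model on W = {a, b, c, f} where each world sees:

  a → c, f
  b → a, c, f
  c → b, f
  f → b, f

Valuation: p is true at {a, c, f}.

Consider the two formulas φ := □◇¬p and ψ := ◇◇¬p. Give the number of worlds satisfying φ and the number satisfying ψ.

For □◇¬p:
a: successors {c, f}; ◇¬p there: c:T, f:T. ✓
b: successors {a, c, f}; ◇¬p there: a:F, c:T, f:T. ✗
c: successors {b, f}; ◇¬p there: b:F, f:T. ✗
f: successors {b, f}; ◇¬p there: b:F, f:T. ✗
— 1 world.
For ◇◇¬p:
a: successors {c, f}; ◇¬p there: c:T, f:T. ✓
b: successors {a, c, f}; ◇¬p there: a:F, c:T, f:T. ✓
c: successors {b, f}; ◇¬p there: b:F, f:T. ✓
f: successors {b, f}; ◇¬p there: b:F, f:T. ✓
— 4 worlds.

1 and 4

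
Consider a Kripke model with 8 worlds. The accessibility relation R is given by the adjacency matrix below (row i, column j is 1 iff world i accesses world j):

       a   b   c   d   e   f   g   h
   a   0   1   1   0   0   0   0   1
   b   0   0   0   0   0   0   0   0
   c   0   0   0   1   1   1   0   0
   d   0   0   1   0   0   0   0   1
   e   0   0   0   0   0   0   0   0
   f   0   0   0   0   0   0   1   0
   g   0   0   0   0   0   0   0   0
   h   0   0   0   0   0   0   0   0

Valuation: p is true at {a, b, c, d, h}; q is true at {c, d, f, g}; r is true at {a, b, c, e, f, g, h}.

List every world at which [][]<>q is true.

a: successors {b, c, h}; []<>q there: b:T, c:F, h:T. ✗
b: no successors, so [][]<>q holds vacuously. ✓
c: successors {d, e, f}; []<>q there: d:F, e:T, f:F. ✗
d: successors {c, h}; []<>q there: c:F, h:T. ✗
e: no successors, so [][]<>q holds vacuously. ✓
f: successors {g}; []<>q there: g:T. ✓
g: no successors, so [][]<>q holds vacuously. ✓
h: no successors, so [][]<>q holds vacuously. ✓

{b, e, f, g, h}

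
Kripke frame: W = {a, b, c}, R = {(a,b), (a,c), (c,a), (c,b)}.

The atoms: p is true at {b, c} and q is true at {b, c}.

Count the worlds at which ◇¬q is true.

1

a: successors {b, c}; ¬q there: b:F, c:F. ✗
b: no successors, so ◇¬q fails. ✗
c: successors {a, b}; ¬q there: a:T, b:F. ✓
Satisfying worlds: {c}.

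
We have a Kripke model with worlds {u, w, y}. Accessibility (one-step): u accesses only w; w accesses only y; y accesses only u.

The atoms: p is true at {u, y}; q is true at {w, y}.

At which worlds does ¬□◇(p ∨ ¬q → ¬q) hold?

{u}

u: □◇(p ∨ ¬q → ¬q) is F. ✓
w: □◇(p ∨ ¬q → ¬q) is T. ✗
y: □◇(p ∨ ¬q → ¬q) is T. ✗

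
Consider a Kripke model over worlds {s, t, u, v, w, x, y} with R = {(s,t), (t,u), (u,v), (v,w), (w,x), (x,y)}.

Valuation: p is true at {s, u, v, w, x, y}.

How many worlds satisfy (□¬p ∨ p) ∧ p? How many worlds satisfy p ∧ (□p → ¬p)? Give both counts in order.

6 and 1

For (□¬p ∨ p) ∧ p:
s: □¬p ∨ p is T, p is T. ✓
t: □¬p ∨ p is F, p is F. ✗
u: □¬p ∨ p is T, p is T. ✓
v: □¬p ∨ p is T, p is T. ✓
w: □¬p ∨ p is T, p is T. ✓
x: □¬p ∨ p is T, p is T. ✓
y: □¬p ∨ p is T, p is T. ✓
— 6 worlds.
For p ∧ (□p → ¬p):
s: p is T, □p → ¬p is T. ✓
t: p is F, □p → ¬p is T. ✗
u: p is T, □p → ¬p is F. ✗
v: p is T, □p → ¬p is F. ✗
w: p is T, □p → ¬p is F. ✗
x: p is T, □p → ¬p is F. ✗
y: p is T, □p → ¬p is F. ✗
— 1 world.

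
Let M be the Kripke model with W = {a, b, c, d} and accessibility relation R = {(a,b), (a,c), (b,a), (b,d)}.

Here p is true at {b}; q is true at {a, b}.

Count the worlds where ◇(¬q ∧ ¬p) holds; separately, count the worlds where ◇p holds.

For ◇(¬q ∧ ¬p):
a: successors {b, c}; ¬q ∧ ¬p there: b:F, c:T. ✓
b: successors {a, d}; ¬q ∧ ¬p there: a:F, d:T. ✓
c: no successors, so ◇(¬q ∧ ¬p) fails. ✗
d: no successors, so ◇(¬q ∧ ¬p) fails. ✗
— 2 worlds.
For ◇p:
a: successors {b, c}; p there: b:T, c:F. ✓
b: successors {a, d}; p there: a:F, d:F. ✗
c: no successors, so ◇p fails. ✗
d: no successors, so ◇p fails. ✗
— 1 world.

2 and 1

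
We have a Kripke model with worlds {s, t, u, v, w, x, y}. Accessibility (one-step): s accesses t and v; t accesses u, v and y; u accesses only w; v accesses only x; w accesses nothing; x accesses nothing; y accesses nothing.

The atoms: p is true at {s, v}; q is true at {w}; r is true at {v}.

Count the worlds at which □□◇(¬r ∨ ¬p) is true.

s: successors {t, v}; □◇(¬r ∨ ¬p) there: t:F, v:F. ✗
t: successors {u, v, y}; □◇(¬r ∨ ¬p) there: u:F, v:F, y:T. ✗
u: successors {w}; □◇(¬r ∨ ¬p) there: w:T. ✓
v: successors {x}; □◇(¬r ∨ ¬p) there: x:T. ✓
w: no successors, so □□◇(¬r ∨ ¬p) holds vacuously. ✓
x: no successors, so □□◇(¬r ∨ ¬p) holds vacuously. ✓
y: no successors, so □□◇(¬r ∨ ¬p) holds vacuously. ✓
Satisfying worlds: {u, v, w, x, y}.

5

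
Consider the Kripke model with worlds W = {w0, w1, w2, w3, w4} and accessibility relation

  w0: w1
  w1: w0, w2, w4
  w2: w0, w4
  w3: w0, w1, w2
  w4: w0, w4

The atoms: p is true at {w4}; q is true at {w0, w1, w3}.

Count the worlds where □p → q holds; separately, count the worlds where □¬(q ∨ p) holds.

For □p → q:
w0: □p is F, q is T. ✓
w1: □p is F, q is T. ✓
w2: □p is F, q is F. ✓
w3: □p is F, q is T. ✓
w4: □p is F, q is F. ✓
— 5 worlds.
For □¬(q ∨ p):
w0: successors {w1}; ¬(q ∨ p) there: w1:F. ✗
w1: successors {w0, w2, w4}; ¬(q ∨ p) there: w0:F, w2:T, w4:F. ✗
w2: successors {w0, w4}; ¬(q ∨ p) there: w0:F, w4:F. ✗
w3: successors {w0, w1, w2}; ¬(q ∨ p) there: w0:F, w1:F, w2:T. ✗
w4: successors {w0, w4}; ¬(q ∨ p) there: w0:F, w4:F. ✗
— 0 worlds.

5 and 0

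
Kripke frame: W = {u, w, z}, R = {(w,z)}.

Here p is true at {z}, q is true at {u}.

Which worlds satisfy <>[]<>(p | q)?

{w}

u: no successors, so <>[]<>(p | q) fails. ✗
w: successors {z}; []<>(p | q) there: z:T. ✓
z: no successors, so <>[]<>(p | q) fails. ✗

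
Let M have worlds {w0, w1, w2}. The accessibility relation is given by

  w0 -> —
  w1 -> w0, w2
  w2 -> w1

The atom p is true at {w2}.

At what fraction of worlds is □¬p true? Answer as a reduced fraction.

w0: no successors, so □¬p holds vacuously. ✓
w1: successors {w0, w2}; ¬p there: w0:T, w2:F. ✗
w2: successors {w1}; ¬p there: w1:T. ✓
That's 2 of 3 worlds, so 2/3.

2/3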